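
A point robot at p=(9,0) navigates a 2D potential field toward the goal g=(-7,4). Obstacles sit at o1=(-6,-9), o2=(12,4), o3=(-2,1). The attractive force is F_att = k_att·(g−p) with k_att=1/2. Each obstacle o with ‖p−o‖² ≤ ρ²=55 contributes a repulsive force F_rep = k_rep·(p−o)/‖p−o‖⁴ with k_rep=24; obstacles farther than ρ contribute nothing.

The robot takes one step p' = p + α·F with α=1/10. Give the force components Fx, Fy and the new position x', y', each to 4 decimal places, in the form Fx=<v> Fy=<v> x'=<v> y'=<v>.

F_att = 1/2·(g−p) = 1/2·(-16,4) = (-8.0000,2.0000)
o1: d²=306 > ρ²=55 → inactive
o2: d²=25 ≤ ρ²=55; F_rep = 24·(-3,-4)/25² = (-0.1152,-0.1536)
o3: d²=122 > ρ²=55 → inactive
F = F_att + ΣF_rep = (-8.1152,1.8464)
p' = p + 1/10·F = (8.1885,0.1846)

Fx=-8.1152 Fy=1.8464 x'=8.1885 y'=0.1846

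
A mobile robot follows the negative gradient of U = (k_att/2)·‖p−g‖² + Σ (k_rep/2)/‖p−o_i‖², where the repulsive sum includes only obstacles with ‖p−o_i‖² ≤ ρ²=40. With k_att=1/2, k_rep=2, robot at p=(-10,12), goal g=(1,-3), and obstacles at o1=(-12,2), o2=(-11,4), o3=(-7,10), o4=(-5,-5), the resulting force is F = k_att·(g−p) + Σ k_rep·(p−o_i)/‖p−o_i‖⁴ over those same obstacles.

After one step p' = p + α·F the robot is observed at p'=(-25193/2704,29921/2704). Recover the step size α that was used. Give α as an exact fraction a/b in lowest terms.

F_att = 1/2·(g−p) = 1/2·(11,-15) = (5.5000,-7.5000)
o1: d²=104 > ρ²=40 → inactive
o2: d²=65 > ρ²=40 → inactive
o3: d²=13 ≤ ρ²=40; F_rep = 2·(-3,2)/13² = (-0.0355,0.0237)
o4: d²=314 > ρ²=40 → inactive
F = F_att + ΣF_rep = (5.4645,-7.4763)
Δp = p'−p = (0.6831,-0.9345); α = Δx/Fx = (1847/2704) / (1847/338) = 1/8
check: Δy/Fy = (-2527/2704) / (-2527/338) = 1/8 ✓

α = 1/8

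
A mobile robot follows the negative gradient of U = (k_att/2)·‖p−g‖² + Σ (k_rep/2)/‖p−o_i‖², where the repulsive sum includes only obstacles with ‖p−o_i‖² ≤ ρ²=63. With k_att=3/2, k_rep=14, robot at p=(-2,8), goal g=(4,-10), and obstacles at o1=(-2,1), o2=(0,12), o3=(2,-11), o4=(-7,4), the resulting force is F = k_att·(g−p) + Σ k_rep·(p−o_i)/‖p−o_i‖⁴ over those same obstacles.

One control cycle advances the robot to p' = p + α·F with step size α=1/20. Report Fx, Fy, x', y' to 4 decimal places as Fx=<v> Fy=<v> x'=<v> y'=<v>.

F_att = 3/2·(g−p) = 3/2·(6,-18) = (9.0000,-27.0000)
o1: d²=49 ≤ ρ²=63; F_rep = 14·(0,7)/49² = (0.0000,0.0408)
o2: d²=20 ≤ ρ²=63; F_rep = 14·(-2,-4)/20² = (-0.0700,-0.1400)
o3: d²=377 > ρ²=63 → inactive
o4: d²=41 ≤ ρ²=63; F_rep = 14·(5,4)/41² = (0.0416,0.0333)
F = F_att + ΣF_rep = (8.9716,-27.0659)
p' = p + 1/20·F = (-1.5514,6.6467)

Fx=8.9716 Fy=-27.0659 x'=-1.5514 y'=6.6467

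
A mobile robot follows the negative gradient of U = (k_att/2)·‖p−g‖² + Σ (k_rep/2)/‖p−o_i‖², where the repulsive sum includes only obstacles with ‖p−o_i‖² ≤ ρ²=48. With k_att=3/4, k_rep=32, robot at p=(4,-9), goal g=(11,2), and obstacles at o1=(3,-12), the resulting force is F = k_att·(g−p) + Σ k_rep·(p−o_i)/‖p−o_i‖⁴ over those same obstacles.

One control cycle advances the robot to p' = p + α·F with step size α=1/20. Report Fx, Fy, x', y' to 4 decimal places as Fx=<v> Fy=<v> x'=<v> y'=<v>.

Fx=5.5700 Fy=9.2100 x'=4.2785 y'=-8.5395

F_att = 3/4·(g−p) = 3/4·(7,11) = (5.2500,8.2500)
o1: d²=10 ≤ ρ²=48; F_rep = 32·(1,3)/10² = (0.3200,0.9600)
F = F_att + ΣF_rep = (5.5700,9.2100)
p' = p + 1/20·F = (4.2785,-8.5395)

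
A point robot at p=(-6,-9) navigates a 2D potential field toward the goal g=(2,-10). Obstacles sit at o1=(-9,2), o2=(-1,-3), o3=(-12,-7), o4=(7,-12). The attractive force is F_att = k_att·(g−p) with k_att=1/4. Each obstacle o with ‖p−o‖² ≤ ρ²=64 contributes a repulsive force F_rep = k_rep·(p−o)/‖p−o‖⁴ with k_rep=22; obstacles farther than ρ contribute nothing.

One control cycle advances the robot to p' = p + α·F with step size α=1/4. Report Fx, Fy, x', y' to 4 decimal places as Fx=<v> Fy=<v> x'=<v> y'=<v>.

F_att = 1/4·(g−p) = 1/4·(8,-1) = (2.0000,-0.2500)
o1: d²=130 > ρ²=64 → inactive
o2: d²=61 ≤ ρ²=64; F_rep = 22·(-5,-6)/61² = (-0.0296,-0.0355)
o3: d²=40 ≤ ρ²=64; F_rep = 22·(6,-2)/40² = (0.0825,-0.0275)
o4: d²=178 > ρ²=64 → inactive
F = F_att + ΣF_rep = (2.0529,-0.3130)
p' = p + 1/4·F = (-5.4868,-9.0782)

Fx=2.0529 Fy=-0.3130 x'=-5.4868 y'=-9.0782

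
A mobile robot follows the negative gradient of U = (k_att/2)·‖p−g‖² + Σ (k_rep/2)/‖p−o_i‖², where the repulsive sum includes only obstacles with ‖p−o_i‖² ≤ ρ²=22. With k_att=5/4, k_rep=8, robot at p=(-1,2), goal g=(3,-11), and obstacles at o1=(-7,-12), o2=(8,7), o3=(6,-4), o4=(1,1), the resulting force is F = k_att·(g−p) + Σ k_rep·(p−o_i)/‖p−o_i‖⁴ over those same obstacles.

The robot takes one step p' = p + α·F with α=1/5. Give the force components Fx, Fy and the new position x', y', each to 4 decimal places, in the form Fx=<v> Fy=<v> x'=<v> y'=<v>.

F_att = 5/4·(g−p) = 5/4·(4,-13) = (5.0000,-16.2500)
o1: d²=232 > ρ²=22 → inactive
o2: d²=106 > ρ²=22 → inactive
o3: d²=85 > ρ²=22 → inactive
o4: d²=5 ≤ ρ²=22; F_rep = 8·(-2,1)/5² = (-0.6400,0.3200)
F = F_att + ΣF_rep = (4.3600,-15.9300)
p' = p + 1/5·F = (-0.1280,-1.1860)

Fx=4.3600 Fy=-15.9300 x'=-0.1280 y'=-1.1860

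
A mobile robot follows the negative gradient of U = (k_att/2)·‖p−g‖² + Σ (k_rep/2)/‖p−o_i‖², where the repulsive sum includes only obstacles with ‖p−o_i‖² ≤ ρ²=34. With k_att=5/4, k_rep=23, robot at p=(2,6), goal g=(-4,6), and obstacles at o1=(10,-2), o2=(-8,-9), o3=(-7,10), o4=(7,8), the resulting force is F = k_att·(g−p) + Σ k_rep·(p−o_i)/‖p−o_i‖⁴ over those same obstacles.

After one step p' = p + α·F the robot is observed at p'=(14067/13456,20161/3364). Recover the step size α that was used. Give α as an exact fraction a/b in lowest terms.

α = 1/8

F_att = 5/4·(g−p) = 5/4·(-6,0) = (-7.5000,0.0000)
o1: d²=128 > ρ²=34 → inactive
o2: d²=325 > ρ²=34 → inactive
o3: d²=97 > ρ²=34 → inactive
o4: d²=29 ≤ ρ²=34; F_rep = 23·(-5,-2)/29² = (-0.1367,-0.0547)
F = F_att + ΣF_rep = (-7.6367,-0.0547)
Δp = p'−p = (-0.9546,-0.0068); α = Δx/Fx = (-12845/13456) / (-12845/1682) = 1/8
check: Δy/Fy = (-23/3364) / (-46/841) = 1/8 ✓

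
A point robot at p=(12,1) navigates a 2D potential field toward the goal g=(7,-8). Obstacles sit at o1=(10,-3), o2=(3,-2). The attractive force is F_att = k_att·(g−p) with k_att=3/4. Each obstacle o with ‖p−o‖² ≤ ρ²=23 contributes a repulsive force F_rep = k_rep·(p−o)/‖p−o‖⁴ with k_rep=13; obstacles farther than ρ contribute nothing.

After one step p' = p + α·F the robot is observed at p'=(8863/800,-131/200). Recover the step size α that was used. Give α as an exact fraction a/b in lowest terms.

F_att = 3/4·(g−p) = 3/4·(-5,-9) = (-3.7500,-6.7500)
o1: d²=20 ≤ ρ²=23; F_rep = 13·(2,4)/20² = (0.0650,0.1300)
o2: d²=90 > ρ²=23 → inactive
F = F_att + ΣF_rep = (-3.6850,-6.6200)
Δp = p'−p = (-0.9213,-1.6550); α = Δx/Fx = (-737/800) / (-737/200) = 1/4
check: Δy/Fy = (-331/200) / (-331/50) = 1/4 ✓

α = 1/4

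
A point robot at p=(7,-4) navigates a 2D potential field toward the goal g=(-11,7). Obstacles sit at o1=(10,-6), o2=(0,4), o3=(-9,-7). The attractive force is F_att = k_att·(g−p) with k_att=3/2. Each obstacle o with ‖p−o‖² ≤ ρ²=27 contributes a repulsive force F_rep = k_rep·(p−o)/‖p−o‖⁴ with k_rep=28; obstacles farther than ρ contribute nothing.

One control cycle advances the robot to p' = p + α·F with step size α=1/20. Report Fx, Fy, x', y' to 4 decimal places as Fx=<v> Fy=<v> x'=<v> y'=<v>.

Fx=-27.4970 Fy=16.8314 x'=5.6251 y'=-3.1584

F_att = 3/2·(g−p) = 3/2·(-18,11) = (-27.0000,16.5000)
o1: d²=13 ≤ ρ²=27; F_rep = 28·(-3,2)/13² = (-0.4970,0.3314)
o2: d²=113 > ρ²=27 → inactive
o3: d²=265 > ρ²=27 → inactive
F = F_att + ΣF_rep = (-27.4970,16.8314)
p' = p + 1/20·F = (5.6251,-3.1584)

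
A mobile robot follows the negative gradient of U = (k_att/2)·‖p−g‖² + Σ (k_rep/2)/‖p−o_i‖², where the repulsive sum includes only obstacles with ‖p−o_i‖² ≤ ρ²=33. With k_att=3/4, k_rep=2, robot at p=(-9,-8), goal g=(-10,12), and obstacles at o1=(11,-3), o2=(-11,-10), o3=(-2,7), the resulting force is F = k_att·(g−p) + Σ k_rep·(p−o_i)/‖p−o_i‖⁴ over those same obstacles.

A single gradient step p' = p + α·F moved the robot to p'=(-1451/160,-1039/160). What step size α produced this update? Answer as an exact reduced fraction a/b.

α = 1/10

F_att = 3/4·(g−p) = 3/4·(-1,20) = (-0.7500,15.0000)
o1: d²=425 > ρ²=33 → inactive
o2: d²=8 ≤ ρ²=33; F_rep = 2·(2,2)/8² = (0.0625,0.0625)
o3: d²=274 > ρ²=33 → inactive
F = F_att + ΣF_rep = (-0.6875,15.0625)
Δp = p'−p = (-0.0688,1.5063); α = Δx/Fx = (-11/160) / (-11/16) = 1/10
check: Δy/Fy = (241/160) / (241/16) = 1/10 ✓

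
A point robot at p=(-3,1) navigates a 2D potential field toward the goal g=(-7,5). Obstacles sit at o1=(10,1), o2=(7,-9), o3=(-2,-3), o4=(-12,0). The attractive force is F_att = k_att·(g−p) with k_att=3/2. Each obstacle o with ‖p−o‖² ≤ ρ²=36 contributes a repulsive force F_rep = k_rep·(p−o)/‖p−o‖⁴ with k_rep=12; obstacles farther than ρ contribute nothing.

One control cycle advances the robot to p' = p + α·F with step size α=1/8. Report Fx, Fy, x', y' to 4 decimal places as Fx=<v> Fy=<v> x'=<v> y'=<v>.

Fx=-6.0415 Fy=6.1661 x'=-3.7552 y'=1.7708

F_att = 3/2·(g−p) = 3/2·(-4,4) = (-6.0000,6.0000)
o1: d²=169 > ρ²=36 → inactive
o2: d²=200 > ρ²=36 → inactive
o3: d²=17 ≤ ρ²=36; F_rep = 12·(-1,4)/17² = (-0.0415,0.1661)
o4: d²=82 > ρ²=36 → inactive
F = F_att + ΣF_rep = (-6.0415,6.1661)
p' = p + 1/8·F = (-3.7552,1.7708)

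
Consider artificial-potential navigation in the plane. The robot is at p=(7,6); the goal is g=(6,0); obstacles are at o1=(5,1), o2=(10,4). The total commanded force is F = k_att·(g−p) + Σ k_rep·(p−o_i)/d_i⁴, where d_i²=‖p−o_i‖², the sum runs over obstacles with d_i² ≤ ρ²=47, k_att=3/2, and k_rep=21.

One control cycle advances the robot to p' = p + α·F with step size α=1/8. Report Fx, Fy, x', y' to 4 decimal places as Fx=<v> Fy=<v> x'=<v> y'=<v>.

Fx=-1.8228 Fy=-8.6266 x'=6.7721 y'=4.9217

F_att = 3/2·(g−p) = 3/2·(-1,-6) = (-1.5000,-9.0000)
o1: d²=29 ≤ ρ²=47; F_rep = 21·(2,5)/29² = (0.0499,0.1249)
o2: d²=13 ≤ ρ²=47; F_rep = 21·(-3,2)/13² = (-0.3728,0.2485)
F = F_att + ΣF_rep = (-1.8228,-8.6266)
p' = p + 1/8·F = (6.7721,4.9217)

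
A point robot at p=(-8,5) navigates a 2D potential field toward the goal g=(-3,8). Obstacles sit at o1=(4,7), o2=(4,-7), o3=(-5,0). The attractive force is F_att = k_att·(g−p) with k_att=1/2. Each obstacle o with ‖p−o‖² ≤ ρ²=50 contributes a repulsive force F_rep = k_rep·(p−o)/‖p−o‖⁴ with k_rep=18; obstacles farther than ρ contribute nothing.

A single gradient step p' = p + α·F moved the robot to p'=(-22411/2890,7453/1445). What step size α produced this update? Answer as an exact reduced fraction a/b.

F_att = 1/2·(g−p) = 1/2·(5,3) = (2.5000,1.5000)
o1: d²=148 > ρ²=50 → inactive
o2: d²=288 > ρ²=50 → inactive
o3: d²=34 ≤ ρ²=50; F_rep = 18·(-3,5)/34² = (-0.0467,0.0779)
F = F_att + ΣF_rep = (2.4533,1.5779)
Δp = p'−p = (0.2453,0.1578); α = Δx/Fx = (709/2890) / (709/289) = 1/10
check: Δy/Fy = (228/1445) / (456/289) = 1/10 ✓

α = 1/10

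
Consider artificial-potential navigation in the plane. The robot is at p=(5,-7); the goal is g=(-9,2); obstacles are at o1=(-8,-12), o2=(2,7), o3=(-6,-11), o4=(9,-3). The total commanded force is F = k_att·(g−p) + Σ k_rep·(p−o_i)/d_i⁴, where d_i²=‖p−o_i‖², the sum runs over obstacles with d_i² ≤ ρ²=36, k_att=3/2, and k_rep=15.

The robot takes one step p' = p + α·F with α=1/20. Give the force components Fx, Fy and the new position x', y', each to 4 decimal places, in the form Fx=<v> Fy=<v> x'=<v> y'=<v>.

F_att = 3/2·(g−p) = 3/2·(-14,9) = (-21.0000,13.5000)
o1: d²=194 > ρ²=36 → inactive
o2: d²=205 > ρ²=36 → inactive
o3: d²=137 > ρ²=36 → inactive
o4: d²=32 ≤ ρ²=36; F_rep = 15·(-4,-4)/32² = (-0.0586,-0.0586)
F = F_att + ΣF_rep = (-21.0586,13.4414)
p' = p + 1/20·F = (3.9471,-6.3279)

Fx=-21.0586 Fy=13.4414 x'=3.9471 y'=-6.3279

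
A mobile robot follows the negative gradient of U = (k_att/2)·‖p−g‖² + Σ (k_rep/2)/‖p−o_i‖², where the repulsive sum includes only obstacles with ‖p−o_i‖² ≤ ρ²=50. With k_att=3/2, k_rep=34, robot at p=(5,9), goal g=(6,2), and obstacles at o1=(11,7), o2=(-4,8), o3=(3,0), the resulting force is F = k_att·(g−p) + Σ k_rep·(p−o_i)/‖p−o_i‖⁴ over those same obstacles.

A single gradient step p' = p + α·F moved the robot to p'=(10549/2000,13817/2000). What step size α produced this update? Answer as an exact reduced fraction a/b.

F_att = 3/2·(g−p) = 3/2·(1,-7) = (1.5000,-10.5000)
o1: d²=40 ≤ ρ²=50; F_rep = 34·(-6,2)/40² = (-0.1275,0.0425)
o2: d²=82 > ρ²=50 → inactive
o3: d²=85 > ρ²=50 → inactive
F = F_att + ΣF_rep = (1.3725,-10.4575)
Δp = p'−p = (0.2745,-2.0915); α = Δx/Fx = (549/2000) / (549/400) = 1/5
check: Δy/Fy = (-4183/2000) / (-4183/400) = 1/5 ✓

α = 1/5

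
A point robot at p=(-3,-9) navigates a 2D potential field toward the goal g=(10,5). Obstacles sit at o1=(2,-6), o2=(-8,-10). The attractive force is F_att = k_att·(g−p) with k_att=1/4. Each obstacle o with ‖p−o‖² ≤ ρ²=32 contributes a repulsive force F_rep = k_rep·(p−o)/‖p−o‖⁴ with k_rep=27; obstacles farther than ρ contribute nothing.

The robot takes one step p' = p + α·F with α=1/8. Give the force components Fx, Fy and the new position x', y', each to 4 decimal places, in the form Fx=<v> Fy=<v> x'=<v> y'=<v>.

F_att = 1/4·(g−p) = 1/4·(13,14) = (3.2500,3.5000)
o1: d²=34 > ρ²=32 → inactive
o2: d²=26 ≤ ρ²=32; F_rep = 27·(5,1)/26² = (0.1997,0.0399)
F = F_att + ΣF_rep = (3.4497,3.5399)
p' = p + 1/8·F = (-2.5688,-8.5575)

Fx=3.4497 Fy=3.5399 x'=-2.5688 y'=-8.5575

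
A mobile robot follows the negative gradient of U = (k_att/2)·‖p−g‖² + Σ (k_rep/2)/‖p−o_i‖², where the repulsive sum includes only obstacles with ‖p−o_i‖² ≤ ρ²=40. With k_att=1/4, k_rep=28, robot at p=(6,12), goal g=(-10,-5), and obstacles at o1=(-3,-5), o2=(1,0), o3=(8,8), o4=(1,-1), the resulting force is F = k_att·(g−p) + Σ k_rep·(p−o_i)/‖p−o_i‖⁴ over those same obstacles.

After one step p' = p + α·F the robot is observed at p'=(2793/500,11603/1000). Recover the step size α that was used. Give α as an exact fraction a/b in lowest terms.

F_att = 1/4·(g−p) = 1/4·(-16,-17) = (-4.0000,-4.2500)
o1: d²=370 > ρ²=40 → inactive
o2: d²=169 > ρ²=40 → inactive
o3: d²=20 ≤ ρ²=40; F_rep = 28·(-2,4)/20² = (-0.1400,0.2800)
o4: d²=194 > ρ²=40 → inactive
F = F_att + ΣF_rep = (-4.1400,-3.9700)
Δp = p'−p = (-0.4140,-0.3970); α = Δx/Fx = (-207/500) / (-207/50) = 1/10
check: Δy/Fy = (-397/1000) / (-397/100) = 1/10 ✓

α = 1/10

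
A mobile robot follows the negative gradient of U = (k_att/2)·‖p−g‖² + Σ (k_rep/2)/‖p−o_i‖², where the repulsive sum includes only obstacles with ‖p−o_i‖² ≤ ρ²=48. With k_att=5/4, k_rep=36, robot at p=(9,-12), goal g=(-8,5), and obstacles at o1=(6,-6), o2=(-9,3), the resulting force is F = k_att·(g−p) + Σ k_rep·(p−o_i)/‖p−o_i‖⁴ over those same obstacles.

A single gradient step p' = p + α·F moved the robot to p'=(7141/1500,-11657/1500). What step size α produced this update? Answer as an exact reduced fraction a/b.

α = 1/5

F_att = 5/4·(g−p) = 5/4·(-17,17) = (-21.2500,21.2500)
o1: d²=45 ≤ ρ²=48; F_rep = 36·(3,-6)/45² = (0.0533,-0.1067)
o2: d²=549 > ρ²=48 → inactive
F = F_att + ΣF_rep = (-21.1967,21.1433)
Δp = p'−p = (-4.2393,4.2287); α = Δx/Fx = (-6359/1500) / (-6359/300) = 1/5
check: Δy/Fy = (6343/1500) / (6343/300) = 1/5 ✓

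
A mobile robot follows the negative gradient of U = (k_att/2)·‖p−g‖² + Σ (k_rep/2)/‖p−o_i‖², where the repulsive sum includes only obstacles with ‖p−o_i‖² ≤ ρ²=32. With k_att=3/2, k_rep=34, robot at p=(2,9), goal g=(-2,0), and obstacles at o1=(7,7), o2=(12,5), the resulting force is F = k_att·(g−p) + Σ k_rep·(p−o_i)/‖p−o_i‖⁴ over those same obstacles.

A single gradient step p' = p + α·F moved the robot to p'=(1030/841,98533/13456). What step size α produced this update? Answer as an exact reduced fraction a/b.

F_att = 3/2·(g−p) = 3/2·(-4,-9) = (-6.0000,-13.5000)
o1: d²=29 ≤ ρ²=32; F_rep = 34·(-5,2)/29² = (-0.2021,0.0809)
o2: d²=116 > ρ²=32 → inactive
F = F_att + ΣF_rep = (-6.2021,-13.4191)
Δp = p'−p = (-0.7753,-1.6774); α = Δx/Fx = (-652/841) / (-5216/841) = 1/8
check: Δy/Fy = (-22571/13456) / (-22571/1682) = 1/8 ✓

α = 1/8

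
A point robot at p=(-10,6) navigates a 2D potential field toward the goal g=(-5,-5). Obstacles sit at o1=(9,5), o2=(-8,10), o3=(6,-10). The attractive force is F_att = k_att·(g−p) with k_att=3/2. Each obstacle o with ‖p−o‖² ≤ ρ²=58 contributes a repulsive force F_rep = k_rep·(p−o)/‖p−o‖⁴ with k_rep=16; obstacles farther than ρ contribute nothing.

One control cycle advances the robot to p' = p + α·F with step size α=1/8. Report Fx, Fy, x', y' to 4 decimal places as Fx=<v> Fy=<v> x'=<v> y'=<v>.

F_att = 3/2·(g−p) = 3/2·(5,-11) = (7.5000,-16.5000)
o1: d²=362 > ρ²=58 → inactive
o2: d²=20 ≤ ρ²=58; F_rep = 16·(-2,-4)/20² = (-0.0800,-0.1600)
o3: d²=512 > ρ²=58 → inactive
F = F_att + ΣF_rep = (7.4200,-16.6600)
p' = p + 1/8·F = (-9.0725,3.9175)

Fx=7.4200 Fy=-16.6600 x'=-9.0725 y'=3.9175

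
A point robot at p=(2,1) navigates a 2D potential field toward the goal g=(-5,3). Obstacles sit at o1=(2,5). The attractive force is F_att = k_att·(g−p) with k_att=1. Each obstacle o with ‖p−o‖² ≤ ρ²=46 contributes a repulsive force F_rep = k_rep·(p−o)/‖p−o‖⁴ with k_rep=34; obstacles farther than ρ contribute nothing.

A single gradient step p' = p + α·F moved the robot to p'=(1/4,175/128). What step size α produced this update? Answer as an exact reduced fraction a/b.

F_att = 1·(g−p) = 1·(-7,2) = (-7.0000,2.0000)
o1: d²=16 ≤ ρ²=46; F_rep = 34·(0,-4)/16² = (0.0000,-0.5312)
F = F_att + ΣF_rep = (-7.0000,1.4688)
Δp = p'−p = (-1.7500,0.3672); α = Δx/Fx = (-7/4) / (-7) = 1/4
check: Δy/Fy = (47/128) / (47/32) = 1/4 ✓

α = 1/4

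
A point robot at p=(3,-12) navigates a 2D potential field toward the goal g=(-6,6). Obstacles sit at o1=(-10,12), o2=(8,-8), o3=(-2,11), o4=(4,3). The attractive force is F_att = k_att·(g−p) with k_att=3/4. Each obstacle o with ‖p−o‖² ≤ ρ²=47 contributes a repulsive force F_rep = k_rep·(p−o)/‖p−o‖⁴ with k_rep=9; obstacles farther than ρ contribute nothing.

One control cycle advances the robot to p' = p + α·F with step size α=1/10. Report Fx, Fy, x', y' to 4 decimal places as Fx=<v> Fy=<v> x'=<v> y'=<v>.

Fx=-6.7768 Fy=13.4786 x'=2.3223 y'=-10.6521

F_att = 3/4·(g−p) = 3/4·(-9,18) = (-6.7500,13.5000)
o1: d²=745 > ρ²=47 → inactive
o2: d²=41 ≤ ρ²=47; F_rep = 9·(-5,-4)/41² = (-0.0268,-0.0214)
o3: d²=554 > ρ²=47 → inactive
o4: d²=226 > ρ²=47 → inactive
F = F_att + ΣF_rep = (-6.7768,13.4786)
p' = p + 1/10·F = (2.3223,-10.6521)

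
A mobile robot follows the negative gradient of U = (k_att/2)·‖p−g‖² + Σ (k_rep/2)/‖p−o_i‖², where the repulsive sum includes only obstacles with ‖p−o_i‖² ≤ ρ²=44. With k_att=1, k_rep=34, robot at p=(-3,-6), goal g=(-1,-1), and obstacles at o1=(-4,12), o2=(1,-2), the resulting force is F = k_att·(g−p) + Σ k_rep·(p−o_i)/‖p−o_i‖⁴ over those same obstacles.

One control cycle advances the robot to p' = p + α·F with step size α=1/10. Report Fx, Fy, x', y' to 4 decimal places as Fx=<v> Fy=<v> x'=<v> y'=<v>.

F_att = 1·(g−p) = 1·(2,5) = (2.0000,5.0000)
o1: d²=325 > ρ²=44 → inactive
o2: d²=32 ≤ ρ²=44; F_rep = 34·(-4,-4)/32² = (-0.1328,-0.1328)
F = F_att + ΣF_rep = (1.8672,4.8672)
p' = p + 1/10·F = (-2.8133,-5.5133)

Fx=1.8672 Fy=4.8672 x'=-2.8133 y'=-5.5133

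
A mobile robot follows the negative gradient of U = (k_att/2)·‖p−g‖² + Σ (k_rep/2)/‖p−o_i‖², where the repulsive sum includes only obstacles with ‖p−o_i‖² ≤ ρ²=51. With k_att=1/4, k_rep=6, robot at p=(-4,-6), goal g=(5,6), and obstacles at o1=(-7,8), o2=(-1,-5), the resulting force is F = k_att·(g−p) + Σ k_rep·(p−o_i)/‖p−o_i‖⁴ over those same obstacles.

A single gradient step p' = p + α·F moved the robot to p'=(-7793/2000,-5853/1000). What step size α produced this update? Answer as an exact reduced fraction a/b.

F_att = 1/4·(g−p) = 1/4·(9,12) = (2.2500,3.0000)
o1: d²=205 > ρ²=51 → inactive
o2: d²=10 ≤ ρ²=51; F_rep = 6·(-3,-1)/10² = (-0.1800,-0.0600)
F = F_att + ΣF_rep = (2.0700,2.9400)
Δp = p'−p = (0.1035,0.1470); α = Δx/Fx = (207/2000) / (207/100) = 1/20
check: Δy/Fy = (147/1000) / (147/50) = 1/20 ✓

α = 1/20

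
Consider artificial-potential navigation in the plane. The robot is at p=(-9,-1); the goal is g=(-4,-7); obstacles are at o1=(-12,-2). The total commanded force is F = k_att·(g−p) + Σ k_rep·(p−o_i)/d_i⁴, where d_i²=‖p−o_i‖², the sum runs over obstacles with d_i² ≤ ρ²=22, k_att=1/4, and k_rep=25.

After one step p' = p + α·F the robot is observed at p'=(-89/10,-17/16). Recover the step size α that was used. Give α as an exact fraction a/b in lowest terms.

F_att = 1/4·(g−p) = 1/4·(5,-6) = (1.2500,-1.5000)
o1: d²=10 ≤ ρ²=22; F_rep = 25·(3,1)/10² = (0.7500,0.2500)
F = F_att + ΣF_rep = (2.0000,-1.2500)
Δp = p'−p = (0.1000,-0.0625); α = Δx/Fx = (1/10) / (2) = 1/20
check: Δy/Fy = (-1/16) / (-5/4) = 1/20 ✓

α = 1/20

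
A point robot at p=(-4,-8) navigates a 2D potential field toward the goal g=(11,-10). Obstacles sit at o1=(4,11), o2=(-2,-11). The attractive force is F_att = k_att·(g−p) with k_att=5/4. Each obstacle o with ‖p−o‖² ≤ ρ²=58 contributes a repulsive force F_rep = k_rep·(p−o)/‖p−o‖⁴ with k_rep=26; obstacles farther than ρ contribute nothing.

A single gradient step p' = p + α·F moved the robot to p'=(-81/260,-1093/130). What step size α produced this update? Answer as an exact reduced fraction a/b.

α = 1/5

F_att = 5/4·(g−p) = 5/4·(15,-2) = (18.7500,-2.5000)
o1: d²=425 > ρ²=58 → inactive
o2: d²=13 ≤ ρ²=58; F_rep = 26·(-2,3)/13² = (-0.3077,0.4615)
F = F_att + ΣF_rep = (18.4423,-2.0385)
Δp = p'−p = (3.6885,-0.4077); α = Δx/Fx = (959/260) / (959/52) = 1/5
check: Δy/Fy = (-53/130) / (-53/26) = 1/5 ✓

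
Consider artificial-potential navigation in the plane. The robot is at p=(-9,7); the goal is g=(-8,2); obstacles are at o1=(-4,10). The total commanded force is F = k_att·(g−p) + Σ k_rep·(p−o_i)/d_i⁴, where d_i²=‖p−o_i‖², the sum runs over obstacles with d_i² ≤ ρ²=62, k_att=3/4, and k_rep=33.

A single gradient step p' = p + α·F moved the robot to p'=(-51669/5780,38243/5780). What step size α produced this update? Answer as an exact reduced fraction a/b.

F_att = 3/4·(g−p) = 3/4·(1,-5) = (0.7500,-3.7500)
o1: d²=34 ≤ ρ²=62; F_rep = 33·(-5,-3)/34² = (-0.1427,-0.0856)
F = F_att + ΣF_rep = (0.6073,-3.8356)
Δp = p'−p = (0.0607,-0.3836); α = Δx/Fx = (351/5780) / (351/578) = 1/10
check: Δy/Fy = (-2217/5780) / (-2217/578) = 1/10 ✓

α = 1/10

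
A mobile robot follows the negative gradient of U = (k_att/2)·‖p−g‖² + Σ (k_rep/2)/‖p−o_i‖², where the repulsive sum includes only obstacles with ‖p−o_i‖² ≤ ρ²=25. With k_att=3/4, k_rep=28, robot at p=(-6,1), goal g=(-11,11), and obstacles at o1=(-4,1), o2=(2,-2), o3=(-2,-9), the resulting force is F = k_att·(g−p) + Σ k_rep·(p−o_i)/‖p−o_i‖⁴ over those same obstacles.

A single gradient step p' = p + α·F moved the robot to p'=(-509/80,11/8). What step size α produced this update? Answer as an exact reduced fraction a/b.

F_att = 3/4·(g−p) = 3/4·(-5,10) = (-3.7500,7.5000)
o1: d²=4 ≤ ρ²=25; F_rep = 28·(-2,0)/4² = (-3.5000,0.0000)
o2: d²=73 > ρ²=25 → inactive
o3: d²=116 > ρ²=25 → inactive
F = F_att + ΣF_rep = (-7.2500,7.5000)
Δp = p'−p = (-0.3625,0.3750); α = Δx/Fx = (-29/80) / (-29/4) = 1/20
check: Δy/Fy = (3/8) / (15/2) = 1/20 ✓

α = 1/20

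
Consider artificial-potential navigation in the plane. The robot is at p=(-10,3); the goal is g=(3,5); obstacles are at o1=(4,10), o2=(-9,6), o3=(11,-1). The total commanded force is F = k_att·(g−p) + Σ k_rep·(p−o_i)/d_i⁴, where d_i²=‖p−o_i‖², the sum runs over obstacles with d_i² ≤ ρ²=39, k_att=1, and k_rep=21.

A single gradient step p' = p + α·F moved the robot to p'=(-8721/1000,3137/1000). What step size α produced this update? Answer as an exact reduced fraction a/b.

F_att = 1·(g−p) = 1·(13,2) = (13.0000,2.0000)
o1: d²=245 > ρ²=39 → inactive
o2: d²=10 ≤ ρ²=39; F_rep = 21·(-1,-3)/10² = (-0.2100,-0.6300)
o3: d²=457 > ρ²=39 → inactive
F = F_att + ΣF_rep = (12.7900,1.3700)
Δp = p'−p = (1.2790,0.1370); α = Δx/Fx = (1279/1000) / (1279/100) = 1/10
check: Δy/Fy = (137/1000) / (137/100) = 1/10 ✓

α = 1/10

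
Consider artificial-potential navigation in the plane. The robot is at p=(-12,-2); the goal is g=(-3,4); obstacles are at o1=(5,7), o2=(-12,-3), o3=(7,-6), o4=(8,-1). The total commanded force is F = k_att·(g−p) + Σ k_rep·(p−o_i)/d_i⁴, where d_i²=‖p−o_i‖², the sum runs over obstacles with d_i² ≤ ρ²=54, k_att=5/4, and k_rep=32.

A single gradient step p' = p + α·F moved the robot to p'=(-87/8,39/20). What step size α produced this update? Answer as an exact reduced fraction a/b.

F_att = 5/4·(g−p) = 5/4·(9,6) = (11.2500,7.5000)
o1: d²=370 > ρ²=54 → inactive
o2: d²=1 ≤ ρ²=54; F_rep = 32·(0,1)/1² = (0.0000,32.0000)
o3: d²=377 > ρ²=54 → inactive
o4: d²=401 > ρ²=54 → inactive
F = F_att + ΣF_rep = (11.2500,39.5000)
Δp = p'−p = (1.1250,3.9500); α = Δx/Fx = (9/8) / (45/4) = 1/10
check: Δy/Fy = (79/20) / (79/2) = 1/10 ✓

α = 1/10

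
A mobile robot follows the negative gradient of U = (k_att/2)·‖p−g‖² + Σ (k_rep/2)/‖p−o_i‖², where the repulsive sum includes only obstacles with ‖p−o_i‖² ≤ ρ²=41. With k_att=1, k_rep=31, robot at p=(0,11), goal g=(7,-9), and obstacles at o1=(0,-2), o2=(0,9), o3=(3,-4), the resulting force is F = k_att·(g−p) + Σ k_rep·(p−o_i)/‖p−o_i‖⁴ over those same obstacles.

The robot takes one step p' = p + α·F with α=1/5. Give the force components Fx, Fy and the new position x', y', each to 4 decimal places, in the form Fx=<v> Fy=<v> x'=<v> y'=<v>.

F_att = 1·(g−p) = 1·(7,-20) = (7.0000,-20.0000)
o1: d²=169 > ρ²=41 → inactive
o2: d²=4 ≤ ρ²=41; F_rep = 31·(0,2)/4² = (0.0000,3.8750)
o3: d²=234 > ρ²=41 → inactive
F = F_att + ΣF_rep = (7.0000,-16.1250)
p' = p + 1/5·F = (1.4000,7.7750)

Fx=7.0000 Fy=-16.1250 x'=1.4000 y'=7.7750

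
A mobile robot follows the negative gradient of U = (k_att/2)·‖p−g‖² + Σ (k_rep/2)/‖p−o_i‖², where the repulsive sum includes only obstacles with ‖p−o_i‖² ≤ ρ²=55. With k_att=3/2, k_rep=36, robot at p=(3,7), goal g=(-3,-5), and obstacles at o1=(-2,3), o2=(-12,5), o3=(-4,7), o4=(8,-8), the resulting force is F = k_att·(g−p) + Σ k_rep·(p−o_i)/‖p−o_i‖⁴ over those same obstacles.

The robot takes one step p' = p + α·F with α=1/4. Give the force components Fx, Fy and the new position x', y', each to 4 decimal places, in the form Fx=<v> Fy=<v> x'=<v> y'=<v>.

F_att = 3/2·(g−p) = 3/2·(-6,-12) = (-9.0000,-18.0000)
o1: d²=41 ≤ ρ²=55; F_rep = 36·(5,4)/41² = (0.1071,0.0857)
o2: d²=229 > ρ²=55 → inactive
o3: d²=49 ≤ ρ²=55; F_rep = 36·(7,0)/49² = (0.1050,0.0000)
o4: d²=250 > ρ²=55 → inactive
F = F_att + ΣF_rep = (-8.7880,-17.9143)
p' = p + 1/4·F = (0.8030,2.5214)

Fx=-8.7880 Fy=-17.9143 x'=0.8030 y'=2.5214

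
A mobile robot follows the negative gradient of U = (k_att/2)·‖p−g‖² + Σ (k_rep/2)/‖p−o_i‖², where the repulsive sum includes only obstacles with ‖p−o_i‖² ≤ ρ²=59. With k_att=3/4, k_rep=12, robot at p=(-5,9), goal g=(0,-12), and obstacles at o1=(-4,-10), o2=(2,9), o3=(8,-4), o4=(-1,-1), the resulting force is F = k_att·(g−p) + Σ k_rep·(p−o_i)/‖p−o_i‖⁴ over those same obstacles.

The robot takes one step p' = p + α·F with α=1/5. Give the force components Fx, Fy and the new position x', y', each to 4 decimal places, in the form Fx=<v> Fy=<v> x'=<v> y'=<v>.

Fx=3.7150 Fy=-15.7500 x'=-4.2570 y'=5.8500

F_att = 3/4·(g−p) = 3/4·(5,-21) = (3.7500,-15.7500)
o1: d²=362 > ρ²=59 → inactive
o2: d²=49 ≤ ρ²=59; F_rep = 12·(-7,0)/49² = (-0.0350,0.0000)
o3: d²=338 > ρ²=59 → inactive
o4: d²=116 > ρ²=59 → inactive
F = F_att + ΣF_rep = (3.7150,-15.7500)
p' = p + 1/5·F = (-4.2570,5.8500)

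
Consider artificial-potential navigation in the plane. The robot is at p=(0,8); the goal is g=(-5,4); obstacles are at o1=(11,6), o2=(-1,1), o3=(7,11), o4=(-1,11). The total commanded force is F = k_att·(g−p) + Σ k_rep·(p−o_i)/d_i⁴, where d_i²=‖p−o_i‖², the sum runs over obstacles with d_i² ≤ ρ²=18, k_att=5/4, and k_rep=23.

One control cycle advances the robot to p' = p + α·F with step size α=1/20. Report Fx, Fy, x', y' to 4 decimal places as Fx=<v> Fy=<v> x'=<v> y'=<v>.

F_att = 5/4·(g−p) = 5/4·(-5,-4) = (-6.2500,-5.0000)
o1: d²=125 > ρ²=18 → inactive
o2: d²=50 > ρ²=18 → inactive
o3: d²=58 > ρ²=18 → inactive
o4: d²=10 ≤ ρ²=18; F_rep = 23·(1,-3)/10² = (0.2300,-0.6900)
F = F_att + ΣF_rep = (-6.0200,-5.6900)
p' = p + 1/20·F = (-0.3010,7.7155)

Fx=-6.0200 Fy=-5.6900 x'=-0.3010 y'=7.7155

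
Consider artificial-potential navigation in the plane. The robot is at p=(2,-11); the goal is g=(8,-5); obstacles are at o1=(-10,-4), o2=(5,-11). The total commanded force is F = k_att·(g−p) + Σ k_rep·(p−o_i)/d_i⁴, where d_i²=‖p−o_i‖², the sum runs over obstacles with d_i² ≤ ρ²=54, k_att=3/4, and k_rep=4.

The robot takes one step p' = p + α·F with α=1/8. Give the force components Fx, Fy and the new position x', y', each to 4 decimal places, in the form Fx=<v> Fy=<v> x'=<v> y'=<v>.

F_att = 3/4·(g−p) = 3/4·(6,6) = (4.5000,4.5000)
o1: d²=193 > ρ²=54 → inactive
o2: d²=9 ≤ ρ²=54; F_rep = 4·(-3,0)/9² = (-0.1481,0.0000)
F = F_att + ΣF_rep = (4.3519,4.5000)
p' = p + 1/8·F = (2.5440,-10.4375)

Fx=4.3519 Fy=4.5000 x'=2.5440 y'=-10.4375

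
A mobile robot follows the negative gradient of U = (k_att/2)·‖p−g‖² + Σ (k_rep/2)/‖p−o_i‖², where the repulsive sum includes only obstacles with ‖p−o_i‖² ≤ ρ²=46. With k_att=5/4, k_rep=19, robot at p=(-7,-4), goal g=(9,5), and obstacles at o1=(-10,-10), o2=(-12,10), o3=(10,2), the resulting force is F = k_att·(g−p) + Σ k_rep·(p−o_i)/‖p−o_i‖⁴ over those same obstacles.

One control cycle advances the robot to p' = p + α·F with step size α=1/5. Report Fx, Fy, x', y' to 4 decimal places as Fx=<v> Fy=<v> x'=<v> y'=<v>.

Fx=20.0281 Fy=11.3063 x'=-2.9944 y'=-1.7387

F_att = 5/4·(g−p) = 5/4·(16,9) = (20.0000,11.2500)
o1: d²=45 ≤ ρ²=46; F_rep = 19·(3,6)/45² = (0.0281,0.0563)
o2: d²=221 > ρ²=46 → inactive
o3: d²=325 > ρ²=46 → inactive
F = F_att + ΣF_rep = (20.0281,11.3063)
p' = p + 1/5·F = (-2.9944,-1.7387)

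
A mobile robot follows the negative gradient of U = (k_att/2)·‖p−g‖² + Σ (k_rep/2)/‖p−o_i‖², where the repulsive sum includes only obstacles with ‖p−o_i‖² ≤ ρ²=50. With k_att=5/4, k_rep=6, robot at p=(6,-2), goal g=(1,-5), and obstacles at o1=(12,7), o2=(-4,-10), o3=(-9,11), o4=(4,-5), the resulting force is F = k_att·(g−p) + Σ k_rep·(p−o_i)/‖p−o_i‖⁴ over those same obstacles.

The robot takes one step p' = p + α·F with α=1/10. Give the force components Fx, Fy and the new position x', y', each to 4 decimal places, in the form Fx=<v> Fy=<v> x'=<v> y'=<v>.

F_att = 5/4·(g−p) = 5/4·(-5,-3) = (-6.2500,-3.7500)
o1: d²=117 > ρ²=50 → inactive
o2: d²=164 > ρ²=50 → inactive
o3: d²=394 > ρ²=50 → inactive
o4: d²=13 ≤ ρ²=50; F_rep = 6·(2,3)/13² = (0.0710,0.1065)
F = F_att + ΣF_rep = (-6.1790,-3.6435)
p' = p + 1/10·F = (5.3821,-2.3643)

Fx=-6.1790 Fy=-3.6435 x'=5.3821 y'=-2.3643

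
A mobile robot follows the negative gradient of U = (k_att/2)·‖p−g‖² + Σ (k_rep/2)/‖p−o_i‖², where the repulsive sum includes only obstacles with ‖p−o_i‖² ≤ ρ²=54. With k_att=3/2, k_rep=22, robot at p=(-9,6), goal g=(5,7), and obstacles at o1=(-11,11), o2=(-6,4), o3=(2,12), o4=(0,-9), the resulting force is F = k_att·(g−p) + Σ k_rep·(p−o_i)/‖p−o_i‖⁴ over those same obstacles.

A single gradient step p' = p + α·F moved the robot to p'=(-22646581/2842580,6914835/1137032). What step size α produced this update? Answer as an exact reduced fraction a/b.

α = 1/20

F_att = 3/2·(g−p) = 3/2·(14,1) = (21.0000,1.5000)
o1: d²=29 ≤ ρ²=54; F_rep = 22·(2,-5)/29² = (0.0523,-0.1308)
o2: d²=13 ≤ ρ²=54; F_rep = 22·(-3,2)/13² = (-0.3905,0.2604)
o3: d²=157 > ρ²=54 → inactive
o4: d²=306 > ρ²=54 → inactive
F = F_att + ΣF_rep = (20.6618,1.6296)
Δp = p'−p = (1.0331,0.0815); α = Δx/Fx = (2936639/2842580) / (2936639/142129) = 1/20
check: Δy/Fy = (92643/1137032) / (463215/284258) = 1/20 ✓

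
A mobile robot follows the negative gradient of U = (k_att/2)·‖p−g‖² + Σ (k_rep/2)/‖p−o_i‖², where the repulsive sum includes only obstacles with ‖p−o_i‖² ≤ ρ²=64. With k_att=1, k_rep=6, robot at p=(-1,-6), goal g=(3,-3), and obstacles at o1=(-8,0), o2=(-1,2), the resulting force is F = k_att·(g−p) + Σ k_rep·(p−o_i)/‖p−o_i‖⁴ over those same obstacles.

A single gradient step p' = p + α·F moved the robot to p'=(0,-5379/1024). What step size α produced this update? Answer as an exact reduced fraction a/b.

α = 1/4

F_att = 1·(g−p) = 1·(4,3) = (4.0000,3.0000)
o1: d²=85 > ρ²=64 → inactive
o2: d²=64 ≤ ρ²=64; F_rep = 6·(0,-8)/64² = (0.0000,-0.0117)
F = F_att + ΣF_rep = (4.0000,2.9883)
Δp = p'−p = (1.0000,0.7471); α = Δx/Fx = (1) / (4) = 1/4
check: Δy/Fy = (765/1024) / (765/256) = 1/4 ✓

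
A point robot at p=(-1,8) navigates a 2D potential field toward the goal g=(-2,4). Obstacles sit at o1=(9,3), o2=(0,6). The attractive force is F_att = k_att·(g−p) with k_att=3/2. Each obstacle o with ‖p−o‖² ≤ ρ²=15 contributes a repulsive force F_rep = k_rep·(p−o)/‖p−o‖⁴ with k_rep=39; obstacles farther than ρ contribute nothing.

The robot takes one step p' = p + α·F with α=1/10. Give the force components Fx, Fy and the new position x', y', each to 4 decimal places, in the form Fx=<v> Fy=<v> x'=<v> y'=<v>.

F_att = 3/2·(g−p) = 3/2·(-1,-4) = (-1.5000,-6.0000)
o1: d²=125 > ρ²=15 → inactive
o2: d²=5 ≤ ρ²=15; F_rep = 39·(-1,2)/5² = (-1.5600,3.1200)
F = F_att + ΣF_rep = (-3.0600,-2.8800)
p' = p + 1/10·F = (-1.3060,7.7120)

Fx=-3.0600 Fy=-2.8800 x'=-1.3060 y'=7.7120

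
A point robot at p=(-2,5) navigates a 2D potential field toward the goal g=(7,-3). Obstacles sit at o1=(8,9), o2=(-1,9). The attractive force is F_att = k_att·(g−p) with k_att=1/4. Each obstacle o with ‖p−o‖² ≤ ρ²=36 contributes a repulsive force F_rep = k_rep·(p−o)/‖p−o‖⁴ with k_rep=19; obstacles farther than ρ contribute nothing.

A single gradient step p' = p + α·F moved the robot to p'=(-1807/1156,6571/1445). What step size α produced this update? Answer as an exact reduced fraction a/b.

F_att = 1/4·(g−p) = 1/4·(9,-8) = (2.2500,-2.0000)
o1: d²=116 > ρ²=36 → inactive
o2: d²=17 ≤ ρ²=36; F_rep = 19·(-1,-4)/17² = (-0.0657,-0.2630)
F = F_att + ΣF_rep = (2.1843,-2.2630)
Δp = p'−p = (0.4369,-0.4526); α = Δx/Fx = (505/1156) / (2525/1156) = 1/5
check: Δy/Fy = (-654/1445) / (-654/289) = 1/5 ✓

α = 1/5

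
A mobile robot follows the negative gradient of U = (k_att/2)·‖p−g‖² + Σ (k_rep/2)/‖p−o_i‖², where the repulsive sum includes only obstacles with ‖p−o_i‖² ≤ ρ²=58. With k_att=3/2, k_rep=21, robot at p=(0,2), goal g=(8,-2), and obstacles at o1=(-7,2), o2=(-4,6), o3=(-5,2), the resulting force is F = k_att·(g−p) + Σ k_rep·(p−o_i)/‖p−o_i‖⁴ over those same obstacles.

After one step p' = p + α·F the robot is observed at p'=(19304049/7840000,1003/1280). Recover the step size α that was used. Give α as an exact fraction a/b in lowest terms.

α = 1/5

F_att = 3/2·(g−p) = 3/2·(8,-4) = (12.0000,-6.0000)
o1: d²=49 ≤ ρ²=58; F_rep = 21·(7,0)/49² = (0.0612,0.0000)
o2: d²=32 ≤ ρ²=58; F_rep = 21·(4,-4)/32² = (0.0820,-0.0820)
o3: d²=25 ≤ ρ²=58; F_rep = 21·(5,0)/25² = (0.1680,0.0000)
F = F_att + ΣF_rep = (12.3113,-6.0820)
Δp = p'−p = (2.4623,-1.2164); α = Δx/Fx = (19304049/7840000) / (19304049/1568000) = 1/5
check: Δy/Fy = (-1557/1280) / (-1557/256) = 1/5 ✓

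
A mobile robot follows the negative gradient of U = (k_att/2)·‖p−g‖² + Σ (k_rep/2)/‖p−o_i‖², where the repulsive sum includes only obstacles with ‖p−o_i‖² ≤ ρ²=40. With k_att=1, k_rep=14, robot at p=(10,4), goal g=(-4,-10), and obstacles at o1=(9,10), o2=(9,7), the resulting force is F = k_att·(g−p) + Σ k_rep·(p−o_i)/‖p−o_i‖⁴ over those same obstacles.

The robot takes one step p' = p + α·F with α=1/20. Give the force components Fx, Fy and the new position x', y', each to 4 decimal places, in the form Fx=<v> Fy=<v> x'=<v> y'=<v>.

Fx=-13.8498 Fy=-14.4814 x'=9.3075 y'=3.2759

F_att = 1·(g−p) = 1·(-14,-14) = (-14.0000,-14.0000)
o1: d²=37 ≤ ρ²=40; F_rep = 14·(1,-6)/37² = (0.0102,-0.0614)
o2: d²=10 ≤ ρ²=40; F_rep = 14·(1,-3)/10² = (0.1400,-0.4200)
F = F_att + ΣF_rep = (-13.8498,-14.4814)
p' = p + 1/20·F = (9.3075,3.2759)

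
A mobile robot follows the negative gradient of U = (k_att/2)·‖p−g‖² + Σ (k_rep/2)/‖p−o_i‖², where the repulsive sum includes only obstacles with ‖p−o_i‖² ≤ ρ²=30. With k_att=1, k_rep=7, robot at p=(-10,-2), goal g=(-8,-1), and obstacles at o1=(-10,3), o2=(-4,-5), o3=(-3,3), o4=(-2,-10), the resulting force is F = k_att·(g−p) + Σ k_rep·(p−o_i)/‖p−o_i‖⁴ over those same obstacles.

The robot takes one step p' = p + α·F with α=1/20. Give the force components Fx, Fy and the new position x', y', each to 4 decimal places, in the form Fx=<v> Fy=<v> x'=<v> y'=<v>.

F_att = 1·(g−p) = 1·(2,1) = (2.0000,1.0000)
o1: d²=25 ≤ ρ²=30; F_rep = 7·(0,-5)/25² = (0.0000,-0.0560)
o2: d²=45 > ρ²=30 → inactive
o3: d²=74 > ρ²=30 → inactive
o4: d²=128 > ρ²=30 → inactive
F = F_att + ΣF_rep = (2.0000,0.9440)
p' = p + 1/20·F = (-9.9000,-1.9528)

Fx=2.0000 Fy=0.9440 x'=-9.9000 y'=-1.9528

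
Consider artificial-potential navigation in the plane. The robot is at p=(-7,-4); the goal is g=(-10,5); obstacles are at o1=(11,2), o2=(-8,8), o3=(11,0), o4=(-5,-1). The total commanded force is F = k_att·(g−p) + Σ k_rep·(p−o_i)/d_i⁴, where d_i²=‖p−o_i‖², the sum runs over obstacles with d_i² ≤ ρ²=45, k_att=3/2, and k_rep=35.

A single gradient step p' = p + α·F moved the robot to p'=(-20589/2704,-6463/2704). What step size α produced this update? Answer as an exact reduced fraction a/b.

F_att = 3/2·(g−p) = 3/2·(-3,9) = (-4.5000,13.5000)
o1: d²=360 > ρ²=45 → inactive
o2: d²=145 > ρ²=45 → inactive
o3: d²=340 > ρ²=45 → inactive
o4: d²=13 ≤ ρ²=45; F_rep = 35·(-2,-3)/13² = (-0.4142,-0.6213)
F = F_att + ΣF_rep = (-4.9142,12.8787)
Δp = p'−p = (-0.6143,1.6098); α = Δx/Fx = (-1661/2704) / (-1661/338) = 1/8
check: Δy/Fy = (4353/2704) / (4353/338) = 1/8 ✓

α = 1/8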